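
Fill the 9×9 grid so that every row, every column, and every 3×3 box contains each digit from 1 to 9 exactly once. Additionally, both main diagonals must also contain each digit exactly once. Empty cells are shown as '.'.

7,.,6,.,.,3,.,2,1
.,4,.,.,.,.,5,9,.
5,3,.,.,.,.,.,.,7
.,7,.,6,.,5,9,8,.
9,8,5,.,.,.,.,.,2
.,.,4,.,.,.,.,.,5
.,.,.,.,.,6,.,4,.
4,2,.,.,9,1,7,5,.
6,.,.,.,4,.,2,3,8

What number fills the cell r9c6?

r1c2 = 9: row 1 has {1,2,3,6,7}; col 2 has {2,3,4,7,8}; box has {3,4,5,6,7} → only 9 remains.
r3c8 = 6: row 3 has {3,5,7}; col 8 has {2,3,4,5,8,9}; box has {1,2,5,7,9} → only 6 remains.
r5c5 = 3: row 5 has {2,5,8,9}; col 5 has {4,9}; box has {5,6}; main diagonal has {4,5,6,7,8}; anti-diagonal has {1,2,5,6,9} → only 3 remains.
r7c7 = 1: row 7 has {4,6}; col 7 has {2,5,7,9}; box has {2,3,4,5,7,8}; main diagonal has {3,4,5,6,7,8} → only 1 remains.
r7c9 = 9: row 7 has {1,4,6}; col 9 has {1,2,5,7,8}; box has {1,2,3,4,5,7,8} → only 9 remains.
r8c9 = 6: row 8 has {1,2,4,5,7,9}; col 9 has {1,2,5,7,8,9}; box has {1,2,3,4,5,7,8,9} → only 6 remains.
r9c6 = 7: row 9 has {2,3,4,6,8}; col 6 has {1,3,5,6}; box has {1,4,6,9} → only 7 remains.

7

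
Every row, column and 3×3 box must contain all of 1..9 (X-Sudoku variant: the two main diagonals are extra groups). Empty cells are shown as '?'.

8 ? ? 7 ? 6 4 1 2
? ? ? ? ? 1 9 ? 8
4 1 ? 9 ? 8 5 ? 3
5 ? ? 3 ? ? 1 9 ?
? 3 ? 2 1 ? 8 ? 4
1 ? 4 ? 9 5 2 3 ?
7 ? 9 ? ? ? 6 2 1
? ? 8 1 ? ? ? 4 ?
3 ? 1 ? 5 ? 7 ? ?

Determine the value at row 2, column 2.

row 1, column 5 = 3: row 1 has {1,2,4,6,7,8}; col 5 has {1,5,9}; box has {1,6,7,8,9} → only 3 remains.
row 3, column 5 = 2: row 3 has {1,3,4,5,8,9}; col 5 has {1,3,5,9}; box has {1,3,6,7,8,9} → only 2 remains.
row 5, column 6 = 7: row 5 has {1,2,3,4,8}; col 6 has {1,5,6,8}; box has {1,2,3,5,9} → only 7 remains.
row 8, column 2 = 6: row 8 has {1,4,8}; col 2 has {1,3}; box has {1,3,7,8,9}; anti-diagonal has {1,2,3,5,9} → only 6 remains.
row 8, column 5 = 7: row 8 has {1,4,6,8}; col 5 has {1,2,3,5,9}; box has {1,5} → only 7 remains.
row 8, column 7 = 3: row 8 has {1,4,6,7,8}; col 7 has {1,2,4,5,6,7,8,9}; box has {1,2,4,6,7} → only 3 remains.
row 9, column 8 = 8: row 9 has {1,3,5,7}; col 8 has {1,2,3,4,9}; box has {1,2,3,4,6,7} → only 8 remains.
row 9, column 9 = 9: row 9 has {1,3,5,7,8}; col 9 has {1,2,3,4,8}; box has {1,2,3,4,6,7,8}; main diagonal has {1,3,4,5,6,8} → only 9 remains.
row 1, column 3 = 5: row 1 has {1,2,3,4,6,7,8}; col 3 has {1,4,8,9}; box has {1,4,8} → only 5 remains.
row 2, column 5 = 4: row 2 has {1,8,9}; col 5 has {1,2,3,5,7,9}; box has {1,2,3,6,7,8,9} → only 4 remains.
row 2, column 8 = 7: row 2 has {1,4,8,9}; col 8 has {1,2,3,4,8,9}; box has {1,2,3,4,5,8,9}; anti-diagonal has {1,2,3,5,6,9} → only 7 remains.
row 3, column 3 = 7: row 3 has {1,2,3,4,5,8,9}; col 3 has {1,4,5,8,9}; box has {1,4,5,8}; main diagonal has {1,3,4,5,6,8,9} → only 7 remains.
row 3, column 8 = 6: row 3 has {1,2,3,4,5,7,8,9}; col 8 has {1,2,3,4,7,8,9}; box has {1,2,3,4,5,7,8,9} → only 6 remains.
row 4, column 6 = 4: row 4 has {1,3,5,9}; col 6 has {1,5,6,7,8}; box has {1,2,3,5,7,9}; anti-diagonal has {1,2,3,5,6,7,9} → only 4 remains.
row 5, column 3 = 6: row 5 has {1,2,3,4,7,8}; col 3 has {1,4,5,7,8,9}; box has {1,3,4,5} → only 6 remains.
row 5, column 8 = 5: row 5 has {1,2,3,4,6,7,8}; col 8 has {1,2,3,4,6,7,8,9}; box has {1,2,3,4,8,9} → only 5 remains.
row 6, column 4 = 8: row 6 has {1,2,3,4,5,9}; col 4 has {1,2,3,7,9}; box has {1,2,3,4,5,7,9}; anti-diagonal has {1,2,3,4,5,6,7,9} → only 8 remains.
row 7, column 4 = 4: row 7 has {1,2,6,7,9}; col 4 has {1,2,3,7,8,9}; box has {1,5,7} → only 4 remains.
row 7, column 5 = 8: row 7 has {1,2,4,6,7,9}; col 5 has {1,2,3,4,5,7,9}; box has {1,4,5,7} → only 8 remains.
row 7, column 6 = 3: row 7 has {1,2,4,6,7,8,9}; col 6 has {1,4,5,6,7,8}; box has {1,4,5,7,8} → only 3 remains.
row 8, column 1 = 2: row 8 has {1,3,4,6,7,8}; col 1 has {1,3,4,5,7,8}; box has {1,3,6,7,8,9} → only 2 remains.
row 8, column 6 = 9: row 8 has {1,2,3,4,6,7,8}; col 6 has {1,3,4,5,6,7,8}; box has {1,3,4,5,7,8} → only 9 remains.
row 8, column 9 = 5: row 8 has {1,2,3,4,6,7,8,9}; col 9 has {1,2,3,4,8,9}; box has {1,2,3,4,6,7,8,9} → only 5 remains.
row 9, column 2 = 4: row 9 has {1,3,5,7,8,9}; col 2 has {1,3,6}; box has {1,2,3,6,7,8,9} → only 4 remains.
row 9, column 4 = 6: row 9 has {1,3,4,5,7,8,9}; col 4 has {1,2,3,4,7,8,9}; box has {1,3,4,5,7,8,9} → only 6 remains.
row 9, column 6 = 2: row 9 has {1,3,4,5,6,7,8,9}; col 6 has {1,3,4,5,6,7,8,9}; box has {1,3,4,5,6,7,8,9} → only 2 remains.
row 1, column 2 = 9: row 1 has {1,2,3,4,5,6,7,8}; col 2 has {1,3,4,6}; box has {1,4,5,7,8} → only 9 remains.
row 2, column 1 = 6: row 2 has {1,4,7,8,9}; col 1 has {1,2,3,4,5,7,8}; box has {1,4,5,7,8,9} → only 6 remains.
row 2, column 2 = 2: row 2 has {1,4,6,7,8,9}; col 2 has {1,3,4,6,9}; box has {1,4,5,6,7,8,9}; main diagonal has {1,3,4,5,6,7,8,9} → only 2 remains.

2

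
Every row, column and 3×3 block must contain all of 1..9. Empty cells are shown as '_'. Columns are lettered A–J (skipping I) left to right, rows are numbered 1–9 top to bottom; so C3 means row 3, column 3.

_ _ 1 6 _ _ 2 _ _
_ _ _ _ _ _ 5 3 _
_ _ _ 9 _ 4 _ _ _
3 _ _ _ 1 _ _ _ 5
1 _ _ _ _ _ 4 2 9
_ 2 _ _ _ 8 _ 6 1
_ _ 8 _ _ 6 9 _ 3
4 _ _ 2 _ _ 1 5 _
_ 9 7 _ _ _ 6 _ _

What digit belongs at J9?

H3 = 1: in row 3, 1 can only go here (every other open cell in that row sees a 1).
F4 = 2: in row 4, 2 can only go here (every other open cell in that row sees a 2).
C4 = 9: in row 4, 9 can only go here (every other open cell in that row sees a 9).
A2 = 9: in row 2, 9 can only go here (every other open cell in that row sees a 9).
H1 = 9: in row 1, 9 can only go here (every other open cell in that row sees a 9).
B4 = 6: in row 4, 6 can only go here (every other open cell in that row sees a 6).
C5 = 5: row 5 has {1,2,4,9}; col 3 has {1,7,8,9}; box has {1,2,3,6,9} → only 5 remains.
A6 = 7: row 6 has {1,2,6,8}; col 1 has {1,3,4,9}; box has {1,2,3,5,6,9} → only 7 remains.
C6 = 4: row 6 has {1,2,6,7,8}; col 3 has {1,5,7,8,9}; box has {1,2,3,5,6,7,9} → only 4 remains.
G6 = 3: row 6 has {1,2,4,6,7,8}; col 7 has {1,2,4,5,6,9}; box has {1,2,4,5,6,9} → only 3 remains.
B8 = 3: row 8 has {1,2,4,5}; col 2 has {2,6,9}; box has {4,7,8,9} → only 3 remains.
C8 = 6: row 8 has {1,2,3,4,5}; col 3 has {1,4,5,7,8,9}; box has {3,4,7,8,9} → only 6 remains.
C2 = 2: row 2 has {3,5,9}; col 3 has {1,4,5,6,7,8,9}; box has {1,9} → only 2 remains.
C3 = 3: row 3 has {1,4,9}; col 3 has {1,2,4,5,6,7,8,9}; box has {1,2,9} → only 3 remains.
B5 = 8: row 5 has {1,2,4,5,9}; col 2 has {2,3,6,9}; box has {1,2,3,4,5,6,7,9} → only 8 remains.
D6 = 5: row 6 has {1,2,3,4,6,7,8}; col 4 has {2,6,9}; box has {1,2,8} → only 5 remains.
E6 = 9: row 6 has {1,2,3,4,5,6,7,8}; col 5 has {1}; box has {1,2,5,8} → only 9 remains.
J2 = 6: in row 2, 6 can only go here (every other open cell in that row sees a 6).
B2 = 4: in row 2, 4 can only go here (every other open cell in that row sees a 4).
J1 = 4: in row 1, 4 can only go here (every other open cell in that row sees a 4).
E3 = 2: in row 3, 2 can only go here (every other open cell in that row sees a 2).
A3 = 6: in row 3, 6 can only go here (every other open cell in that row sees a 6).
B3 = 5: in row 3, 5 can only go here (every other open cell in that row sees a 5).
A1 = 8: row 1 has {1,2,4,6,9}; col 1 has {1,3,4,6,7,9}; box has {1,2,3,4,5,6,9} → only 8 remains.
B1 = 7: row 1 has {1,2,4,6,8,9}; col 2 has {2,3,4,5,6,8,9}; box has {1,2,3,4,5,6,8,9} → only 7 remains.
B7 = 1: row 7 has {3,6,8,9}; col 2 has {2,3,4,5,6,7,8,9}; box has {3,4,6,7,8,9} → only 1 remains.
D4 = 4: in row 4, 4 can only go here (every other open cell in that row sees a 4).
D7 = 7: row 7 has {1,3,6,8,9}; col 4 has {2,4,5,6,9}; box has {2,6} → only 7 remains.
H7 = 4: row 7 has {1,3,6,7,8,9}; col 8 has {1,2,3,5,6,9}; box has {1,3,5,6,9} → only 4 remains.
E8 = 8: row 8 has {1,2,3,4,5,6}; col 5 has {1,2,9}; box has {2,6,7} → only 8 remains.
F8 = 9: row 8 has {1,2,3,4,5,6,8}; col 6 has {2,4,6,8}; box has {2,6,7,8} → only 9 remains.
J8 = 7: row 8 has {1,2,3,4,5,6,8,9}; col 9 has {1,3,4,5,6,9}; box has {1,3,4,5,6,9} → only 7 remains.
H9 = 8: row 9 has {6,7,9}; col 8 has {1,2,3,4,5,6,9}; box has {1,3,4,5,6,7,9} → only 8 remains.
J9 = 2: row 9 has {6,7,8,9}; col 9 has {1,3,4,5,6,7,9}; box has {1,3,4,5,6,7,8,9} → only 2 remains.

2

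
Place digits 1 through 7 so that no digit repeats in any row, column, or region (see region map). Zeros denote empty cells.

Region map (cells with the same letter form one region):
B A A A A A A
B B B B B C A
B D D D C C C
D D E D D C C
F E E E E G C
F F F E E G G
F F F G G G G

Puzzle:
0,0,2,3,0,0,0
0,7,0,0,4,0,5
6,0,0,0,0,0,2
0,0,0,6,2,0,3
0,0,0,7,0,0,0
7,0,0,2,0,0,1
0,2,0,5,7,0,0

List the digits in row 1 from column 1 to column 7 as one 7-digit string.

5423617

R2C4 = 1: row 2 has {4,5,7}; col 4 has {2,3,5,6,7}; region has {4,6,7} → only 1 remains.
R2C6 = 6: row 2 has {1,4,5,7}; col 6 has {}; region has {2,3} → only 6 remains.
R3C4 = 4: row 3 has {2,6}; col 4 has {1,2,3,5,6,7}; region has {2,6} → only 4 remains.
R5C7 = 4: row 5 has {7}; col 7 has {1,2,3,5}; region has {2,3,6} → only 4 remains.
R7C7 = 6: row 7 has {2,5,7}; col 7 has {1,2,3,4,5}; region has {1,5,7} → only 6 remains.
R1C1 = 5: row 1 has {2,3}; col 1 has {6,7}; region has {1,4,6,7} → only 5 remains.
R1C7 = 7: row 1 has {2,3,5}; col 7 has {1,2,3,4,5,6}; region has {2,3,5} → only 7 remains.
R2C3 = 3: row 2 has {1,4,5,6,7}; col 3 has {2}; region has {1,4,5,6,7} → only 3 remains.
R4C1 = 1: row 4 has {2,3,6}; col 1 has {5,6,7}; region has {2,4,6} → only 1 remains.
R4C2 = 5: row 4 has {1,2,3,6}; col 2 has {2,7}; region has {1,2,4,6} → only 5 remains.
R4C3 = 4: row 4 has {1,2,3,5,6}; col 3 has {2,3}; region has {2,7} → only 4 remains.
R4C6 = 7: row 4 has {1,2,3,4,5,6}; col 6 has {6}; region has {2,3,4,6} → only 7 remains.
R5C1 = 3: row 5 has {4,7}; col 1 has {1,5,6,7}; region has {2,7} → only 3 remains.
R5C6 = 2: row 5 has {3,4,7}; col 6 has {6,7}; region has {1,5,6,7} → only 2 remains.
R7C1 = 4: row 7 has {2,5,6,7}; col 1 has {1,3,5,6,7}; region has {2,3,7} → only 4 remains.
R7C3 = 1: row 7 has {2,4,5,6,7}; col 3 has {2,3,4}; region has {2,3,4,7} → only 1 remains.
R7C6 = 3: row 7 has {1,2,4,5,6,7}; col 6 has {2,6,7}; region has {1,2,5,6,7} → only 3 remains.
R2C1 = 2: row 2 has {1,3,4,5,6,7}; col 1 has {1,3,4,5,6,7}; region has {1,3,4,5,6,7} → only 2 remains.
R3C2 = 3: row 3 has {2,4,6}; col 2 has {2,5,7}; region has {1,2,4,5,6} → only 3 remains.
R3C3 = 7: row 3 has {2,3,4,6}; col 3 has {1,2,3,4}; region has {1,2,3,4,5,6} → only 7 remains.
R6C2 = 6: row 6 has {1,2,7}; col 2 has {2,3,5,7}; region has {1,2,3,4,7} → only 6 remains.
R6C3 = 5: row 6 has {1,2,6,7}; col 3 has {1,2,3,4,7}; region has {1,2,3,4,6,7} → only 5 remains.
R6C5 = 3: row 6 has {1,2,5,6,7}; col 5 has {2,4,7}; region has {2,4,7} → only 3 remains.
R6C6 = 4: row 6 has {1,2,3,5,6,7}; col 6 has {2,3,6,7}; region has {1,2,3,5,6,7} → only 4 remains.
R1C6 = 1: row 1 has {2,3,5,7}; col 6 has {2,3,4,6,7}; region has {2,3,5,7} → only 1 remains.
R3C6 = 5: row 3 has {2,3,4,6,7}; col 6 has {1,2,3,4,6,7}; region has {2,3,4,6,7} → only 5 remains.
R5C2 = 1: row 5 has {2,3,4,7}; col 2 has {2,3,5,6,7}; region has {2,3,4,7} → only 1 remains.
R5C3 = 6: row 5 has {1,2,3,4,7}; col 3 has {1,2,3,4,5,7}; region has {1,2,3,4,7} → only 6 remains.
R5C5 = 5: row 5 has {1,2,3,4,6,7}; col 5 has {2,3,4,7}; region has {1,2,3,4,6,7} → only 5 remains.
R1C2 = 4: row 1 has {1,2,3,5,7}; col 2 has {1,2,3,5,6,7}; region has {1,2,3,5,7} → only 4 remains.
R1C5 = 6: row 1 has {1,2,3,4,5,7}; col 5 has {2,3,4,5,7}; region has {1,2,3,4,5,7} → only 6 remains.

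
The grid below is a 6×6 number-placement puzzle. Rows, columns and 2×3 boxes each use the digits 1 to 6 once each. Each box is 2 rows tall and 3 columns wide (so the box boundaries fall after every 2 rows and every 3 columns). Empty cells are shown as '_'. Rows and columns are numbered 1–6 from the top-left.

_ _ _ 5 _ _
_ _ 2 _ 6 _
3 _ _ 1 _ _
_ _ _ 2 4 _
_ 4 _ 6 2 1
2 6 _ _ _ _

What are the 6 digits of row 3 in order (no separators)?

324156

r3c5 = 5: row 3 has {1,3}; col 5 has {2,4,6}; box has {1,2,4} → only 5 remains.
r3c6 = 6: row 3 has {1,3,5}; col 6 has {1}; box has {1,2,4,5} → only 6 remains.
r4c6 = 3 (sole candidate).
r5c1 = 5 (sole candidate).
r5c3 = 3 (sole candidate).
r6c3 = 1 (sole candidate).
r6c5 = 3 (sole candidate).
r1c5 = 1 (sole candidate).
r2c6 = 4 (sole candidate).
r3c2 = 2: row 3 has {1,3,5,6}; col 2 has {4,6}; box has {3} → only 2 remains.
r3c3 = 4: row 3 has {1,2,3,5,6}; col 3 has {1,2,3}; box has {2,3} → only 4 remains.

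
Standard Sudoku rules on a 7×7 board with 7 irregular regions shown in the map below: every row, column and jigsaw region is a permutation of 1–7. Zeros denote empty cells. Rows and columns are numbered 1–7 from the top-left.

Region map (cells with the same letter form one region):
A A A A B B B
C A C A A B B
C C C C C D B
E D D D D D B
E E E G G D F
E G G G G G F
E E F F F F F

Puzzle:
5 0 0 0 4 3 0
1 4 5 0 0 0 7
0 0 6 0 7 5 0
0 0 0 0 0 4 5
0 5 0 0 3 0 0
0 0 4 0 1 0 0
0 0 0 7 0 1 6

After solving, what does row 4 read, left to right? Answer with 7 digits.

7132645

row 2, column 4 = 3 (hidden single in row 2).
row 3, column 7 = 1 (hidden single in row 3).
row 1, column 7 = 2 (sole candidate).
row 2, column 6 = 6 (sole candidate).
row 5, column 7 = 4 (sole candidate).
row 6, column 7 = 3 (sole candidate).
row 7, column 3 = 2 (sole candidate).
row 7, column 5 = 5 (sole candidate).
row 2, column 5 = 2 (sole candidate).
row 4, column 5 = 6: row 4 has {4,5}; col 5 has {1,2,3,4,5,7}; region has {4,5} → only 6 remains.
row 7, column 2 = 3 (sole candidate).
row 3, column 2 = 2 (sole candidate).
row 3, column 4 = 4 (sole candidate).
row 7, column 1 = 4 (sole candidate).
row 3, column 1 = 3 (sole candidate).
row 4, column 3 = 3: in row 4, 3 can only go here (every other open cell in that row sees a 3).
row 5, column 3 = 1 (hidden single in row 5).
row 1, column 3 = 7 (sole candidate).
row 6, column 4 = 5 (hidden single in row 6).
Singles propagation stalls; row 4, column 1 is still open with candidates {2,7}.
  Try row 4, column 1 = 2: this forces row 4, column 4=1, row 1, column 4=6, row 4, column 2=7, row 5, column 4=2; then row 5, column 6 has no candidate left — contradiction.
So row 4, column 1 = 7.
row 4, column 2 = 1: row 4 has {3,4,5,6,7}; col 2 has {2,3,4,5}; region has {3,4,5,6} → only 1 remains.
row 4, column 4 = 2: row 4 has {1,3,4,5,6,7}; col 4 has {3,4,5,7}; region has {1,3,4,5,6} → only 2 remains.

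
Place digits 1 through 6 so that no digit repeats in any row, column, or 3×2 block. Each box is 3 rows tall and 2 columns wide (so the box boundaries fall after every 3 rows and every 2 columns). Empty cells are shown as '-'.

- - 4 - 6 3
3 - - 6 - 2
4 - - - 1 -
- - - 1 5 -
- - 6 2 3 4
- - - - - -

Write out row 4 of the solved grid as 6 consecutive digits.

243156

r1c4 = 5: row 1 has {3,4,6}; col 4 has {1,2,6}; box has {4,6} → only 5 remains.
r2c3 = 1: row 2 has {2,3,6}; col 3 has {4,6}; box has {4,5,6} → only 1 remains.
r2c5 = 4: row 2 has {1,2,3,6}; col 5 has {1,3,5,6}; box has {1,2,3,6} → only 4 remains.
r3c4 = 3: row 3 has {1,4}; col 4 has {1,2,5,6}; box has {1,4,5,6} → only 3 remains.
r3c6 = 5: row 3 has {1,3,4}; col 6 has {2,3,4}; box has {1,2,3,4,6} → only 5 remains.
r4c3 = 3: row 4 has {1,5}; col 3 has {1,4,6}; box has {1,2,6} → only 3 remains.
r4c6 = 6: row 4 has {1,3,5}; col 6 has {2,3,4,5}; box has {3,4,5} → only 6 remains.
r6c3 = 5: row 6 has {}; col 3 has {1,3,4,6}; box has {1,2,3,6} → only 5 remains.
r6c4 = 4: row 6 has {5}; col 4 has {1,2,3,5,6}; box has {1,2,3,5,6} → only 4 remains.
r6c5 = 2: row 6 has {4,5}; col 5 has {1,3,4,5,6}; box has {3,4,5,6} → only 2 remains.
r6c6 = 1: row 6 has {2,4,5}; col 6 has {2,3,4,5,6}; box has {2,3,4,5,6} → only 1 remains.
r2c2 = 5: row 2 has {1,2,3,4,6}; col 2 has {}; box has {3,4} → only 5 remains.
r3c3 = 2: row 3 has {1,3,4,5}; col 3 has {1,3,4,5,6}; box has {1,3,4,5,6} → only 2 remains.
r4c1 = 2: row 4 has {1,3,5,6}; col 1 has {3,4}; box has {} → only 2 remains.
r4c2 = 4: row 4 has {1,2,3,5,6}; col 2 has {5}; box has {2} → only 4 remains.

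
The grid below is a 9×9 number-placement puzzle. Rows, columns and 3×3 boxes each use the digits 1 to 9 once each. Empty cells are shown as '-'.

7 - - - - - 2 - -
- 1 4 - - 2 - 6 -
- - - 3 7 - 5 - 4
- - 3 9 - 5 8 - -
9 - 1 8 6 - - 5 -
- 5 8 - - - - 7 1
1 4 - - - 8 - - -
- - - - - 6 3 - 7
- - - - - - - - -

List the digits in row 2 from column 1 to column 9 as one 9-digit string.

row 2, column 4 = 5: row 2 has {1,2,4,6}; col 4 has {3,8,9}; box has {2,3,7} → only 5 remains.
row 5, column 7 = 4: row 5 has {1,5,6,8,9}; col 7 has {2,3,5,8}; box has {1,5,7,8} → only 4 remains.
row 4, column 8 = 2: row 4 has {3,5,8,9}; col 8 has {5,6,7}; box has {1,4,5,7,8} → only 2 remains.
row 4, column 9 = 6: row 4 has {2,3,5,8,9}; col 9 has {1,4,7}; box has {1,2,4,5,7,8} → only 6 remains.
row 5, column 9 = 3: row 5 has {1,4,5,6,8,9}; col 9 has {1,4,6,7}; box has {1,2,4,5,6,7,8} → only 3 remains.
row 6, column 7 = 9: row 6 has {1,5,7,8}; col 7 has {2,3,4,5,8}; box has {1,2,3,4,5,6,7,8} → only 9 remains.
row 7, column 7 = 6: row 7 has {1,4,8}; col 7 has {2,3,4,5,8,9}; box has {3,7} → only 6 remains.
row 7, column 8 = 9: row 7 has {1,4,6,8}; col 8 has {2,5,6,7}; box has {3,6,7} → only 9 remains.
row 9, column 7 = 1: row 9 has {}; col 7 has {2,3,4,5,6,8,9}; box has {3,6,7,9} → only 1 remains.
row 2, column 7 = 7: row 2 has {1,2,4,5,6}; col 7 has {1,2,3,4,5,6,8,9}; box has {2,4,5,6} → only 7 remains.
row 4, column 1 = 4: row 4 has {2,3,5,6,8,9}; col 1 has {1,7,9}; box has {1,3,5,8,9} → only 4 remains.
row 4, column 2 = 7: row 4 has {2,3,4,5,6,8,9}; col 2 has {1,4,5}; box has {1,3,4,5,8,9} → only 7 remains.
row 4, column 5 = 1: row 4 has {2,3,4,5,6,7,8,9}; col 5 has {6,7}; box has {5,6,8,9} → only 1 remains.
row 5, column 2 = 2: row 5 has {1,3,4,5,6,8,9}; col 2 has {1,4,5,7}; box has {1,3,4,5,7,8,9} → only 2 remains.
row 5, column 6 = 7: row 5 has {1,2,3,4,5,6,8,9}; col 6 has {2,5,6,8}; box has {1,5,6,8,9} → only 7 remains.
row 6, column 1 = 6: row 6 has {1,5,7,8,9}; col 1 has {1,4,7,9}; box has {1,2,3,4,5,7,8,9} → only 6 remains.
row 1, column 3 = 5: in row 1, 5 can only go here (every other open cell in that row sees a 5).
row 2, column 1 = 3: in row 2, 3 can only go here (every other open cell in that row sees a 3).
row 1, column 8 = 3: in row 1, 3 can only go here (every other open cell in that row sees a 3).
row 7, column 5 = 3: in row 7, 3 can only go here (every other open cell in that row sees a 3).
row 6, column 6 = 3: in row 6, 3 can only go here (every other open cell in that row sees a 3).
row 7, column 9 = 5: in row 7, 5 can only go here (every other open cell in that row sees a 5).
row 8, column 4 = 1: in row 8, 1 can only go here (every other open cell in that row sees a 1).
row 1, column 6 = 1: in row 1, 1 can only go here (every other open cell in that row sees a 1).
row 3, column 6 = 9: row 3 has {3,4,5,7}; col 6 has {1,2,3,5,6,7,8}; box has {1,2,3,5,7} → only 9 remains.
row 9, column 6 = 4: row 9 has {1}; col 6 has {1,2,3,5,6,7,8,9}; box has {1,3,6,8} → only 4 remains.
row 9, column 8 = 8: row 9 has {1,4}; col 8 has {2,3,5,6,7,9}; box has {1,3,5,6,7,9} → only 8 remains.
row 9, column 9 = 2: row 9 has {1,4,8}; col 9 has {1,3,4,5,6,7}; box has {1,3,5,6,7,8,9} → only 2 remains.
row 2, column 5 = 8: row 2 has {1,2,3,4,5,6,7}; col 5 has {1,3,6,7}; box has {1,2,3,5,7,9} → only 8 remains.
row 2, column 9 = 9: row 2 has {1,2,3,4,5,6,7,8}; col 9 has {1,2,3,4,5,6,7}; box has {2,3,4,5,6,7} → only 9 remains.

314582769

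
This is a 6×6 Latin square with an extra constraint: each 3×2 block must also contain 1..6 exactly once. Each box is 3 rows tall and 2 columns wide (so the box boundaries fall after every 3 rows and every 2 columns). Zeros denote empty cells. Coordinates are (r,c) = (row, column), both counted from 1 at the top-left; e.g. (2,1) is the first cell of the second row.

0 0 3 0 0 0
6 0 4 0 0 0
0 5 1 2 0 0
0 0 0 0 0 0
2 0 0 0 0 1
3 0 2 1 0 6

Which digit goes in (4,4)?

3

(2,4) = 5: row 2 has {4,6}; col 4 has {1,2}; box has {1,2,3,4} → only 5 remains.
(3,1) = 4: row 3 has {1,2,5}; col 1 has {2,3,6}; box has {5,6} → only 4 remains.
(3,6) = 3: row 3 has {1,2,4,5}; col 6 has {1,6}; box has {} → only 3 remains.
(6,2) = 4: row 6 has {1,2,3,6}; col 2 has {5}; box has {2,3} → only 4 remains.
(6,5) = 5: row 6 has {1,2,3,4,6}; col 5 has {}; box has {1,6} → only 5 remains.
(1,1) = 1: row 1 has {3}; col 1 has {2,3,4,6}; box has {4,5,6} → only 1 remains.
(1,2) = 2: row 1 has {1,3}; col 2 has {4,5}; box has {1,4,5,6} → only 2 remains.
(1,4) = 6: row 1 has {1,2,3}; col 4 has {1,2,5}; box has {1,2,3,4,5} → only 6 remains.
(1,5) = 4: row 1 has {1,2,3,6}; col 5 has {5}; box has {3} → only 4 remains.
(1,6) = 5: row 1 has {1,2,3,4,6}; col 6 has {1,3,6}; box has {3,4} → only 5 remains.
(2,2) = 3: row 2 has {4,5,6}; col 2 has {2,4,5}; box has {1,2,4,5,6} → only 3 remains.
(2,6) = 2: row 2 has {3,4,5,6}; col 6 has {1,3,5,6}; box has {3,4,5} → only 2 remains.
(3,5) = 6: row 3 has {1,2,3,4,5}; col 5 has {4,5}; box has {2,3,4,5} → only 6 remains.
(4,1) = 5: row 4 has {}; col 1 has {1,2,3,4,6}; box has {2,3,4} → only 5 remains.
(4,3) = 6: row 4 has {5}; col 3 has {1,2,3,4}; box has {1,2} → only 6 remains.
(4,6) = 4: row 4 has {5,6}; col 6 has {1,2,3,5,6}; box has {1,5,6} → only 4 remains.
(5,2) = 6: row 5 has {1,2}; col 2 has {2,3,4,5}; box has {2,3,4,5} → only 6 remains.
(5,3) = 5: row 5 has {1,2,6}; col 3 has {1,2,3,4,6}; box has {1,2,6} → only 5 remains.
(5,5) = 3: row 5 has {1,2,5,6}; col 5 has {4,5,6}; box has {1,4,5,6} → only 3 remains.
(2,5) = 1: row 2 has {2,3,4,5,6}; col 5 has {3,4,5,6}; box has {2,3,4,5,6} → only 1 remains.
(4,2) = 1: row 4 has {4,5,6}; col 2 has {2,3,4,5,6}; box has {2,3,4,5,6} → only 1 remains.
(4,4) = 3: row 4 has {1,4,5,6}; col 4 has {1,2,5,6}; box has {1,2,5,6} → only 3 remains.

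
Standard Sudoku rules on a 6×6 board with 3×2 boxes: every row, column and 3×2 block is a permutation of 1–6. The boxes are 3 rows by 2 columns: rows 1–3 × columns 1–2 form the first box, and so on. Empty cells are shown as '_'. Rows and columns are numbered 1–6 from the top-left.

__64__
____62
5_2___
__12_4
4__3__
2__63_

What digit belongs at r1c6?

5

r3c4 = 1: row 3 has {2,5}; col 4 has {2,3,4,6}; box has {2,4,6} → only 1 remains.
r3c5 = 4: row 3 has {1,2,5}; col 5 has {3,6}; box has {2,6} → only 4 remains.
r3c6 = 3: row 3 has {1,2,4,5}; col 6 has {2,4}; box has {2,4,6} → only 3 remains.
r4c5 = 5: row 4 has {1,2,4}; col 5 has {3,4,6}; box has {3,4} → only 5 remains.
r5c3 = 5: row 5 has {3,4}; col 3 has {1,2,6}; box has {1,2,3,6} → only 5 remains.
r6c3 = 4: row 6 has {2,3,6}; col 3 has {1,2,5,6}; box has {1,2,3,5,6} → only 4 remains.
r6c6 = 1: row 6 has {2,3,4,6}; col 6 has {2,3,4}; box has {3,4,5} → only 1 remains.
r1c5 = 1: row 1 has {4,6}; col 5 has {3,4,5,6}; box has {2,3,4,6} → only 1 remains.
r1c6 = 5: row 1 has {1,4,6}; col 6 has {1,2,3,4}; box has {1,2,3,4,6} → only 5 remains.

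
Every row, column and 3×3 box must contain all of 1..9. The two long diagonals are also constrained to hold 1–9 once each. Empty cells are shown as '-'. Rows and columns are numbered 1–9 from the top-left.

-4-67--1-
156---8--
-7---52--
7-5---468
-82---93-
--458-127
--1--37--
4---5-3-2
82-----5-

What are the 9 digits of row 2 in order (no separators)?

156432879

R1C7 = 5: row 1 has {1,4,6,7}; col 7 has {1,2,3,4,7,8,9}; box has {1,2,8} → only 5 remains.
R4C6 = 9: row 4 has {4,5,6,7,8}; col 6 has {3,5}; box has {5,8}; anti-diagonal has {1,2,5,8} → only 9 remains.
R5C1 = 6: row 5 has {2,3,8,9}; col 1 has {1,4,7,8}; box has {2,4,5,7,8} → only 6 remains.
R5C5 = 4: row 5 has {2,3,6,8,9}; col 5 has {5,7,8}; box has {5,8,9}; main diagonal has {5,7}; anti-diagonal has {1,2,5,8,9} → only 4 remains.
R5C9 = 5: row 5 has {2,3,4,6,8,9}; col 9 has {2,7,8}; box has {1,2,3,4,6,7,8,9} → only 5 remains.
R6C6 = 6: row 6 has {1,2,4,5,7,8}; col 6 has {3,5,9}; box has {4,5,8,9}; main diagonal has {4,5,7} → only 6 remains.
R8C2 = 6: row 8 has {2,3,4,5}; col 2 has {2,4,5,7,8}; box has {1,2,4,8}; anti-diagonal has {1,2,4,5,8,9} → only 6 remains.
R9C7 = 6: row 9 has {2,5,8}; col 7 has {1,2,3,4,5,7,8,9}; box has {2,3,5,7} → only 6 remains.
R1C9 = 3: row 1 has {1,4,5,6,7}; col 9 has {2,5,7,8}; box has {1,2,5,8}; anti-diagonal has {1,2,4,5,6,8,9} → only 3 remains.
R2C8 = 7: row 2 has {1,5,6,8}; col 8 has {1,2,3,5,6}; box has {1,2,3,5,8}; anti-diagonal has {1,2,3,4,5,6,8,9} → only 7 remains.
R7C2 = 9: row 7 has {1,3,7}; col 2 has {2,4,5,6,7,8}; box has {1,2,4,6,8} → only 9 remains.
R7C9 = 4: row 7 has {1,3,7,9}; col 9 has {2,3,5,7,8}; box has {2,3,5,6,7} → only 4 remains.
R8C3 = 7: row 8 has {2,3,4,5,6}; col 3 has {1,2,4,5,6}; box has {1,2,4,6,8,9} → only 7 remains.
R9C3 = 3: row 9 has {2,5,6,8}; col 3 has {1,2,4,5,6,7}; box has {1,2,4,6,7,8,9} → only 3 remains.
R2C9 = 9: row 2 has {1,5,6,7,8}; col 9 has {2,3,4,5,7,8}; box has {1,2,3,5,7,8} → only 9 remains.
R3C8 = 4: row 3 has {2,5,7}; col 8 has {1,2,3,5,6,7}; box has {1,2,3,5,7,8,9} → only 4 remains.
R3C9 = 6: row 3 has {2,4,5,7}; col 9 has {2,3,4,5,7,8,9}; box has {1,2,3,4,5,7,8,9} → only 6 remains.
R6C2 = 3: row 6 has {1,2,4,5,6,7,8}; col 2 has {2,4,5,6,7,8,9}; box has {2,4,5,6,7,8} → only 3 remains.
R7C1 = 5: row 7 has {1,3,4,7,9}; col 1 has {1,4,6,7,8}; box has {1,2,3,4,6,7,8,9} → only 5 remains.
R7C8 = 8: row 7 has {1,3,4,5,7,9}; col 8 has {1,2,3,4,5,6,7}; box has {2,3,4,5,6,7} → only 8 remains.
R8C8 = 9: row 8 has {2,3,4,5,6,7}; col 8 has {1,2,3,4,5,6,7,8}; box has {2,3,4,5,6,7,8}; main diagonal has {4,5,6,7} → only 9 remains.
R9C9 = 1: row 9 has {2,3,5,6,8}; col 9 has {2,3,4,5,6,7,8,9}; box has {2,3,4,5,6,7,8,9}; main diagonal has {4,5,6,7,9} → only 1 remains.
R1C1 = 2: row 1 has {1,3,4,5,6,7}; col 1 has {1,4,5,6,7,8}; box has {1,4,5,6,7}; main diagonal has {1,4,5,6,7,9} → only 2 remains.
R1C6 = 8: row 1 has {1,2,3,4,5,6,7}; col 6 has {3,5,6,9}; box has {5,6,7} → only 8 remains.
R3C3 = 8: row 3 has {2,4,5,6,7}; col 3 has {1,2,3,4,5,6,7}; box has {1,2,4,5,6,7}; main diagonal has {1,2,4,5,6,7,9} → only 8 remains.
R4C2 = 1: row 4 has {4,5,6,7,8,9}; col 2 has {2,3,4,5,6,7,8,9}; box has {2,3,4,5,6,7,8} → only 1 remains.
R4C4 = 3: row 4 has {1,4,5,6,7,8,9}; col 4 has {5,6}; box has {4,5,6,8,9}; main diagonal has {1,2,4,5,6,7,8,9} → only 3 remains.
R4C5 = 2: row 4 has {1,3,4,5,6,7,8,9}; col 5 has {4,5,7,8}; box has {3,4,5,6,8,9} → only 2 remains.
R6C1 = 9: row 6 has {1,2,3,4,5,6,7,8}; col 1 has {1,2,4,5,6,7,8}; box has {1,2,3,4,5,6,7,8} → only 9 remains.
R7C4 = 2: row 7 has {1,3,4,5,7,8,9}; col 4 has {3,5,6}; box has {3,5} → only 2 remains.
R7C5 = 6: row 7 has {1,2,3,4,5,7,8,9}; col 5 has {2,4,5,7,8}; box has {2,3,5} → only 6 remains.
R8C6 = 1: row 8 has {2,3,4,5,6,7,9}; col 6 has {3,5,6,8,9}; box has {2,3,5,6} → only 1 remains.
R9C5 = 9: row 9 has {1,2,3,5,6,8}; col 5 has {2,4,5,6,7,8}; box has {1,2,3,5,6} → only 9 remains.
R1C3 = 9: row 1 has {1,2,3,4,5,6,7,8}; col 3 has {1,2,3,4,5,6,7,8}; box has {1,2,4,5,6,7,8} → only 9 remains.
R2C4 = 4: row 2 has {1,5,6,7,8,9}; col 4 has {2,3,5,6}; box has {5,6,7,8} → only 4 remains.
R2C5 = 3: row 2 has {1,4,5,6,7,8,9}; col 5 has {2,4,5,6,7,8,9}; box has {4,5,6,7,8} → only 3 remains.
R2C6 = 2: row 2 has {1,3,4,5,6,7,8,9}; col 6 has {1,3,5,6,8,9}; box has {3,4,5,6,7,8} → only 2 remains.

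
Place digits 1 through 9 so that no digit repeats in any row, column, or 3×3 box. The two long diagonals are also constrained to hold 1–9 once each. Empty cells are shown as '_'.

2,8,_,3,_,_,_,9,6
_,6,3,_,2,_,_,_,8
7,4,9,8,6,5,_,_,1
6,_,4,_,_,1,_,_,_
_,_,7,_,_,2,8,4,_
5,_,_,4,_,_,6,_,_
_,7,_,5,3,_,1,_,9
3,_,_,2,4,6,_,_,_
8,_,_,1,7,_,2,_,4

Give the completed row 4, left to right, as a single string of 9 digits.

r1c5 = 1 (sole candidate).
r2c1 = 1 (sole candidate).
r3c7 = 3 (sole candidate).
r3c8 = 2 (sole candidate).
r4c4 = 7: row 4 has {1,4,6}; col 4 has {1,2,3,4,5,8}; box has {1,2,4}; main diagonal has {1,2,4,6,9} → only 7 remains.
r5c1 = 9 (sole candidate).
r5c4 = 6 (sole candidate).
r5c5 = 5 (sole candidate).
r5c9 = 3 (sole candidate).
r7c1 = 4 (sole candidate).
r7c3 = 2 (sole candidate).
r7c6 = 8 (sole candidate).
r7c8 = 6 (sole candidate).
r8c2 = 9 (sole candidate).
r8c8 = 8 (sole candidate).
r9c2 = 5 (sole candidate).
r9c3 = 6 (sole candidate).
r9c6 = 9 (sole candidate).
r9c8 = 3 (sole candidate).
r1c3 = 5 (sole candidate).
r2c4 = 9 (sole candidate).
r2c8 = 7 (sole candidate).
r4c8 = 5: row 4 has {1,4,6,7}; col 8 has {2,3,4,6,7,8,9}; box has {3,4,6,8} → only 5 remains.
r4c9 = 2: row 4 has {1,4,5,6,7}; col 9 has {1,3,4,6,8,9}; box has {3,4,5,6,8} → only 2 remains.
r5c2 = 1 (sole candidate).
r6c3 = 8 (sole candidate).
r6c5 = 9 (sole candidate).
r6c6 = 3 (sole candidate).
r6c8 = 1 (sole candidate).
r6c9 = 7 (sole candidate).
r8c3 = 1 (sole candidate).
r8c9 = 5 (sole candidate).
r1c7 = 4 (sole candidate).
r2c6 = 4 (sole candidate).
r2c7 = 5 (sole candidate).
r4c2 = 3: row 4 has {1,2,4,5,6,7}; col 2 has {1,4,5,6,7,8,9}; box has {1,4,5,6,7,8,9} → only 3 remains.
r4c5 = 8: row 4 has {1,2,3,4,5,6,7}; col 5 has {1,2,3,4,5,6,7,9}; box has {1,2,3,4,5,6,7,9} → only 8 remains.
r4c7 = 9: row 4 has {1,2,3,4,5,6,7,8}; col 7 has {1,2,3,4,5,6,8}; box has {1,2,3,4,5,6,7,8} → only 9 remains.

634781952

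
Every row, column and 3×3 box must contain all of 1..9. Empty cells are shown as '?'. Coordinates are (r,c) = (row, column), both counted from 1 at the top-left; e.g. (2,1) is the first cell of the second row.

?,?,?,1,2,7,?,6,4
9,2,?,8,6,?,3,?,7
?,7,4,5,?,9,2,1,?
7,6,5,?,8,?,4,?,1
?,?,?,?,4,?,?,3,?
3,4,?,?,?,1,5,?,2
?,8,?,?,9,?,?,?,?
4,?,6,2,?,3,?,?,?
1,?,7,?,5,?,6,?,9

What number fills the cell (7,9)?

(2,3) = 1: row 2 has {2,3,6,7,8,9}; col 3 has {4,5,6,7}; box has {2,4,7,9} → only 1 remains.
(2,6) = 4: row 2 has {1,2,3,6,7,8,9}; col 6 has {1,3,7,9}; box has {1,2,5,6,7,8,9} → only 4 remains.
(2,8) = 5: row 2 has {1,2,3,4,6,7,8,9}; col 8 has {1,3,6}; box has {1,2,3,4,6,7} → only 5 remains.
(3,5) = 3: row 3 has {1,2,4,5,7,9}; col 5 has {2,4,5,6,8,9}; box has {1,2,4,5,6,7,8,9} → only 3 remains.
(3,9) = 8: row 3 has {1,2,3,4,5,7,9}; col 9 has {1,2,4,7,9}; box has {1,2,3,4,5,6,7} → only 8 remains.
(4,6) = 2: row 4 has {1,4,5,6,7,8}; col 6 has {1,3,4,7,9}; box has {1,4,8} → only 2 remains.
(4,8) = 9: row 4 has {1,2,4,5,6,7,8}; col 8 has {1,3,5,6}; box has {1,2,3,4,5} → only 9 remains.
(5,9) = 6: row 5 has {3,4}; col 9 has {1,2,4,7,8,9}; box has {1,2,3,4,5,9} → only 6 remains.
(6,5) = 7: row 6 has {1,2,3,4,5}; col 5 has {2,3,4,5,6,8,9}; box has {1,2,4,8} → only 7 remains.
(6,8) = 8: row 6 has {1,2,3,4,5,7}; col 8 has {1,3,5,6,9}; box has {1,2,3,4,5,6,9} → only 8 remains.
(7,6) = 6: row 7 has {8,9}; col 6 has {1,2,3,4,7,9}; box has {2,3,5,9} → only 6 remains.
(8,5) = 1: row 8 has {2,3,4,6}; col 5 has {2,3,4,5,6,7,8,9}; box has {2,3,5,6,9} → only 1 remains.
(8,8) = 7: row 8 has {1,2,3,4,6}; col 8 has {1,3,5,6,8,9}; box has {6,9} → only 7 remains.
(8,9) = 5: row 8 has {1,2,3,4,6,7}; col 9 has {1,2,4,6,7,8,9}; box has {6,7,9} → only 5 remains.
(9,2) = 3: row 9 has {1,5,6,7,9}; col 2 has {2,4,6,7,8}; box has {1,4,6,7,8} → only 3 remains.
(9,4) = 4: row 9 has {1,3,5,6,7,9}; col 4 has {1,2,5,8}; box has {1,2,3,5,6,9} → only 4 remains.
(9,6) = 8: row 9 has {1,3,4,5,6,7,9}; col 6 has {1,2,3,4,6,7,9}; box has {1,2,3,4,5,6,9} → only 8 remains.
(9,8) = 2: row 9 has {1,3,4,5,6,7,8,9}; col 8 has {1,3,5,6,7,8,9}; box has {5,6,7,9} → only 2 remains.
(1,2) = 5: row 1 has {1,2,4,6,7}; col 2 has {2,3,4,6,7,8}; box has {1,2,4,7,9} → only 5 remains.
(1,7) = 9: row 1 has {1,2,4,5,6,7}; col 7 has {2,3,4,5,6}; box has {1,2,3,4,5,6,7,8} → only 9 remains.
(3,1) = 6: row 3 has {1,2,3,4,5,7,8,9}; col 1 has {1,3,4,7,9}; box has {1,2,4,5,7,9} → only 6 remains.
(4,4) = 3: row 4 has {1,2,4,5,6,7,8,9}; col 4 has {1,2,4,5,8}; box has {1,2,4,7,8} → only 3 remains.
(5,4) = 9: row 5 has {3,4,6}; col 4 has {1,2,3,4,5,8}; box has {1,2,3,4,7,8} → only 9 remains.
(5,6) = 5: row 5 has {3,4,6,9}; col 6 has {1,2,3,4,6,7,8,9}; box has {1,2,3,4,7,8,9} → only 5 remains.
(5,7) = 7: row 5 has {3,4,5,6,9}; col 7 has {2,3,4,5,6,9}; box has {1,2,3,4,5,6,8,9} → only 7 remains.
(6,3) = 9: row 6 has {1,2,3,4,5,7,8}; col 3 has {1,4,5,6,7}; box has {3,4,5,6,7} → only 9 remains.
(6,4) = 6: row 6 has {1,2,3,4,5,7,8,9}; col 4 has {1,2,3,4,5,8,9}; box has {1,2,3,4,5,7,8,9} → only 6 remains.
(7,3) = 2: row 7 has {6,8,9}; col 3 has {1,4,5,6,7,9}; box has {1,3,4,6,7,8} → only 2 remains.
(7,4) = 7: row 7 has {2,6,8,9}; col 4 has {1,2,3,4,5,6,8,9}; box has {1,2,3,4,5,6,8,9} → only 7 remains.
(7,7) = 1: row 7 has {2,6,7,8,9}; col 7 has {2,3,4,5,6,7,9}; box has {2,5,6,7,9} → only 1 remains.
(7,8) = 4: row 7 has {1,2,6,7,8,9}; col 8 has {1,2,3,5,6,7,8,9}; box has {1,2,5,6,7,9} → only 4 remains.
(7,9) = 3: row 7 has {1,2,4,6,7,8,9}; col 9 has {1,2,4,5,6,7,8,9}; box has {1,2,4,5,6,7,9} → only 3 remains.

3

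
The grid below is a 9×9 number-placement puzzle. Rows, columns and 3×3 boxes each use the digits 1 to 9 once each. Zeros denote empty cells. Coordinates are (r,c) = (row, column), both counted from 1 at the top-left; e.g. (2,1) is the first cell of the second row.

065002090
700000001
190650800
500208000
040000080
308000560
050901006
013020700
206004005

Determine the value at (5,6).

5

(4,2) = 7 (sole candidate).
(6,2) = 2 (sole candidate).
(8,8) = 4 (sole candidate).
(9,2) = 8 (sole candidate).
(2,2) = 3 (sole candidate).
(2,6) = 9 (sole candidate).
(6,6) = 7 (sole candidate).
(7,1) = 4 (sole candidate).
(7,3) = 7 (sole candidate).
(8,1) = 9 (sole candidate).
(8,9) = 8 (sole candidate).
(1,1) = 8 (sole candidate).
(3,6) = 3 (sole candidate).
(5,1) = 6 (sole candidate).
(5,6) = 5: row 5 has {4,6,8}; col 6 has {1,2,3,4,7,8,9}; box has {2,7,8} → only 5 remains.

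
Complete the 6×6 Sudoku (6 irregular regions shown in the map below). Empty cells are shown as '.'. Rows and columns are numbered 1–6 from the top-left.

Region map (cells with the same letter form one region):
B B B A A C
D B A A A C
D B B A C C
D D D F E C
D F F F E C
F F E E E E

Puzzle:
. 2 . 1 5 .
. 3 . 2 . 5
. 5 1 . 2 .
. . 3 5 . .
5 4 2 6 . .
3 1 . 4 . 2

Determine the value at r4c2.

6

r3c4 = 3 (sole candidate).
r4c2 = 6: row 4 has {3,5}; col 2 has {1,2,3,4,5}; region has {3,5} → only 6 remains.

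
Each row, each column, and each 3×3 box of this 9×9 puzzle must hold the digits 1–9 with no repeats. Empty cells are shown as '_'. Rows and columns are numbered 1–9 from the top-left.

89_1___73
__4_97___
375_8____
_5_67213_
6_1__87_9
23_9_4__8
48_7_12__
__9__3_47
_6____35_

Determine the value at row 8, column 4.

row 2, column 1 = 1: row 2 has {4,7,9}; col 1 has {2,3,4,6,8}; box has {3,4,5,7,8,9} → only 1 remains.
row 2, column 2 = 2: row 2 has {1,4,7,9}; col 2 has {3,5,6,7,8,9}; box has {1,3,4,5,7,8,9} → only 2 remains.
row 3, column 6 = 6: row 3 has {3,5,7,8}; col 6 has {1,2,3,4,7,8}; box has {1,7,8,9} → only 6 remains.
row 4, column 1 = 9: row 4 has {1,2,3,5,6,7}; col 1 has {1,2,3,4,6,8}; box has {1,2,3,5,6} → only 9 remains.
row 4, column 3 = 8: row 4 has {1,2,3,5,6,7,9}; col 3 has {1,4,5,9}; box has {1,2,3,5,6,9} → only 8 remains.
row 4, column 9 = 4: row 4 has {1,2,3,5,6,7,8,9}; col 9 has {3,7,8,9}; box has {1,3,7,8,9} → only 4 remains.
row 5, column 2 = 4: row 5 has {1,6,7,8,9}; col 2 has {2,3,5,6,7,8,9}; box has {1,2,3,5,6,8,9} → only 4 remains.
row 5, column 8 = 2: row 5 has {1,4,6,7,8,9}; col 8 has {3,4,5,7}; box has {1,3,4,7,8,9} → only 2 remains.
row 6, column 3 = 7: row 6 has {2,3,4,8,9}; col 3 has {1,4,5,8,9}; box has {1,2,3,4,5,6,8,9} → only 7 remains.
row 6, column 8 = 6: row 6 has {2,3,4,7,8,9}; col 8 has {2,3,4,5,7}; box has {1,2,3,4,7,8,9} → only 6 remains.
row 7, column 3 = 3: row 7 has {1,2,4,7,8}; col 3 has {1,4,5,7,8,9}; box has {4,6,8,9} → only 3 remains.
row 7, column 8 = 9: row 7 has {1,2,3,4,7,8}; col 8 has {2,3,4,5,6,7}; box has {2,3,4,5,7} → only 9 remains.
row 7, column 9 = 6: row 7 has {1,2,3,4,7,8,9}; col 9 has {3,4,7,8,9}; box has {2,3,4,5,7,9} → only 6 remains.
row 8, column 1 = 5: row 8 has {3,4,7,9}; col 1 has {1,2,3,4,6,8,9}; box has {3,4,6,8,9} → only 5 remains.
row 8, column 2 = 1: row 8 has {3,4,5,7,9}; col 2 has {2,3,4,5,6,7,8,9}; box has {3,4,5,6,8,9} → only 1 remains.
row 8, column 7 = 8: row 8 has {1,3,4,5,7,9}; col 7 has {1,2,3,7}; box has {2,3,4,5,6,7,9} → only 8 remains.
row 9, column 1 = 7: row 9 has {3,5,6}; col 1 has {1,2,3,4,5,6,8,9}; box has {1,3,4,5,6,8,9} → only 7 remains.
row 9, column 3 = 2: row 9 has {3,5,6,7}; col 3 has {1,3,4,5,7,8,9}; box has {1,3,4,5,6,7,8,9} → only 2 remains.
row 9, column 5 = 4: row 9 has {2,3,5,6,7}; col 5 has {7,8,9}; box has {1,3,7} → only 4 remains.
row 9, column 6 = 9: row 9 has {2,3,4,5,6,7}; col 6 has {1,2,3,4,6,7,8}; box has {1,3,4,7} → only 9 remains.
row 9, column 9 = 1: row 9 has {2,3,4,5,6,7,9}; col 9 has {3,4,6,7,8,9}; box has {2,3,4,5,6,7,8,9} → only 1 remains.
row 1, column 3 = 6: row 1 has {1,3,7,8,9}; col 3 has {1,2,3,4,5,7,8,9}; box has {1,2,3,4,5,7,8,9} → only 6 remains.
row 1, column 6 = 5: row 1 has {1,3,6,7,8,9}; col 6 has {1,2,3,4,6,7,8,9}; box has {1,6,7,8,9} → only 5 remains.
row 1, column 7 = 4: row 1 has {1,3,5,6,7,8,9}; col 7 has {1,2,3,7,8}; box has {3,7} → only 4 remains.
row 2, column 4 = 3: row 2 has {1,2,4,7,9}; col 4 has {1,6,7,9}; box has {1,5,6,7,8,9} → only 3 remains.
row 2, column 8 = 8: row 2 has {1,2,3,4,7,9}; col 8 has {2,3,4,5,6,7,9}; box has {3,4,7} → only 8 remains.
row 2, column 9 = 5: row 2 has {1,2,3,4,7,8,9}; col 9 has {1,3,4,6,7,8,9}; box has {3,4,7,8} → only 5 remains.
row 3, column 7 = 9: row 3 has {3,5,6,7,8}; col 7 has {1,2,3,4,7,8}; box has {3,4,5,7,8} → only 9 remains.
row 3, column 8 = 1: row 3 has {3,5,6,7,8,9}; col 8 has {2,3,4,5,6,7,8,9}; box has {3,4,5,7,8,9} → only 1 remains.
row 3, column 9 = 2: row 3 has {1,3,5,6,7,8,9}; col 9 has {1,3,4,5,6,7,8,9}; box has {1,3,4,5,7,8,9} → only 2 remains.
row 5, column 4 = 5: row 5 has {1,2,4,6,7,8,9}; col 4 has {1,3,6,7,9}; box has {2,4,6,7,8,9} → only 5 remains.
row 5, column 5 = 3: row 5 has {1,2,4,5,6,7,8,9}; col 5 has {4,7,8,9}; box has {2,4,5,6,7,8,9} → only 3 remains.
row 6, column 5 = 1: row 6 has {2,3,4,6,7,8,9}; col 5 has {3,4,7,8,9}; box has {2,3,4,5,6,7,8,9} → only 1 remains.
row 6, column 7 = 5: row 6 has {1,2,3,4,6,7,8,9}; col 7 has {1,2,3,4,7,8,9}; box has {1,2,3,4,6,7,8,9} → only 5 remains.
row 7, column 5 = 5: row 7 has {1,2,3,4,6,7,8,9}; col 5 has {1,3,4,7,8,9}; box has {1,3,4,7,9} → only 5 remains.
row 8, column 4 = 2: row 8 has {1,3,4,5,7,8,9}; col 4 has {1,3,5,6,7,9}; box has {1,3,4,5,7,9} → only 2 remains.

2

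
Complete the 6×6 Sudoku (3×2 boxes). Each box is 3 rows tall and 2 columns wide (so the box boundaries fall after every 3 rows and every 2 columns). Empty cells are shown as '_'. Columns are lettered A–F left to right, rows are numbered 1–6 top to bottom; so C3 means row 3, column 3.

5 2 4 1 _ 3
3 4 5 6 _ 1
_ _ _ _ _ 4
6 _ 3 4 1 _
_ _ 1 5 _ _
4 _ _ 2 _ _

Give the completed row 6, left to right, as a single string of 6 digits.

416235

E1 = 6: row 1 has {1,2,3,4,5}; col 5 has {1}; box has {1,3,4} → only 6 remains.
E2 = 2: row 2 has {1,3,4,5,6}; col 5 has {1,6}; box has {1,3,4,6} → only 2 remains.
A3 = 1: row 3 has {4}; col 1 has {3,4,5,6}; box has {2,3,4,5} → only 1 remains.
B3 = 6: row 3 has {1,4}; col 2 has {2,4}; box has {1,2,3,4,5} → only 6 remains.
C3 = 2: row 3 has {1,4,6}; col 3 has {1,3,4,5}; box has {1,4,5,6} → only 2 remains.
D3 = 3: row 3 has {1,2,4,6}; col 4 has {1,2,4,5,6}; box has {1,2,4,5,6} → only 3 remains.
E3 = 5: row 3 has {1,2,3,4,6}; col 5 has {1,2,6}; box has {1,2,3,4,6} → only 5 remains.
B4 = 5: row 4 has {1,3,4,6}; col 2 has {2,4,6}; box has {4,6} → only 5 remains.
F4 = 2: row 4 has {1,3,4,5,6}; col 6 has {1,3,4}; box has {1} → only 2 remains.
A5 = 2: row 5 has {1,5}; col 1 has {1,3,4,5,6}; box has {4,5,6} → only 2 remains.
B5 = 3: row 5 has {1,2,5}; col 2 has {2,4,5,6}; box has {2,4,5,6} → only 3 remains.
E5 = 4: row 5 has {1,2,3,5}; col 5 has {1,2,5,6}; box has {1,2} → only 4 remains.
F5 = 6: row 5 has {1,2,3,4,5}; col 6 has {1,2,3,4}; box has {1,2,4} → only 6 remains.
B6 = 1: row 6 has {2,4}; col 2 has {2,3,4,5,6}; box has {2,3,4,5,6} → only 1 remains.
C6 = 6: row 6 has {1,2,4}; col 3 has {1,2,3,4,5}; box has {1,2,3,4,5} → only 6 remains.
E6 = 3: row 6 has {1,2,4,6}; col 5 has {1,2,4,5,6}; box has {1,2,4,6} → only 3 remains.
F6 = 5: row 6 has {1,2,3,4,6}; col 6 has {1,2,3,4,6}; box has {1,2,3,4,6} → only 5 remains.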